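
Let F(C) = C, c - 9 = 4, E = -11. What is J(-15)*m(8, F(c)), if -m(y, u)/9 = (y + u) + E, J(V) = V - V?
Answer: 0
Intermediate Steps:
J(V) = 0
c = 13 (c = 9 + 4 = 13)
m(y, u) = 99 - 9*u - 9*y (m(y, u) = -9*((y + u) - 11) = -9*((u + y) - 11) = -9*(-11 + u + y) = 99 - 9*u - 9*y)
J(-15)*m(8, F(c)) = 0*(99 - 9*13 - 9*8) = 0*(99 - 117 - 72) = 0*(-90) = 0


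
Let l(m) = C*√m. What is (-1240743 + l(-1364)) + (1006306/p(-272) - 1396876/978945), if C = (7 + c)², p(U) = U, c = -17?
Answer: -9745938489593/7831560 + 200*I*√341 ≈ -1.2444e+6 + 3693.2*I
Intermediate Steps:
C = 100 (C = (7 - 17)² = (-10)² = 100)
l(m) = 100*√m
(-1240743 + l(-1364)) + (1006306/p(-272) - 1396876/978945) = (-1240743 + 100*√(-1364)) + (1006306/(-272) - 1396876/978945) = (-1240743 + 100*(2*I*√341)) + (1006306*(-1/272) - 1396876*1/978945) = (-1240743 + 200*I*√341) + (-503153/136 - 1396876/978945) = (-1240743 + 200*I*√341) - 28985240513/7831560 = -9745938489593/7831560 + 200*I*√341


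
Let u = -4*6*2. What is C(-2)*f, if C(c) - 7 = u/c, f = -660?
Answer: -20460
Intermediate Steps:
u = -48 (u = -24*2 = -48)
C(c) = 7 - 48/c
C(-2)*f = (7 - 48/(-2))*(-660) = (7 - 48*(-½))*(-660) = (7 + 24)*(-660) = 31*(-660) = -20460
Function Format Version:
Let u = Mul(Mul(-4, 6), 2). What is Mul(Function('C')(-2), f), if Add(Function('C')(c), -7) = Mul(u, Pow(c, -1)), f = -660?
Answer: -20460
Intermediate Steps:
u = -48 (u = Mul(-24, 2) = -48)
Function('C')(c) = Add(7, Mul(-48, Pow(c, -1)))
Mul(Function('C')(-2), f) = Mul(Add(7, Mul(-48, Pow(-2, -1))), -660) = Mul(Add(7, Mul(-48, Rational(-1, 2))), -660) = Mul(Add(7, 24), -660) = Mul(31, -660) = -20460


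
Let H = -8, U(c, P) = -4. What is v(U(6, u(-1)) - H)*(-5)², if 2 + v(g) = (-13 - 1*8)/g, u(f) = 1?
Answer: -725/4 ≈ -181.25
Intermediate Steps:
v(g) = -2 - 21/g (v(g) = -2 + (-13 - 1*8)/g = -2 + (-13 - 8)/g = -2 - 21/g)
v(U(6, u(-1)) - H)*(-5)² = (-2 - 21/(-4 - 1*(-8)))*(-5)² = (-2 - 21/(-4 + 8))*25 = (-2 - 21/4)*25 = -29/4*25 = -725/4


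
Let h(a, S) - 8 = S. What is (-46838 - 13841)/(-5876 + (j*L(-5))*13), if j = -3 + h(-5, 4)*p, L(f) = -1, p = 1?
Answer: 60679/5993 ≈ 10.125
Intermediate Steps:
h(a, S) = 8 + S
j = 9 (j = -3 + (8 + 4)*1 = -3 + 12*1 = -3 + 12 = 9)
(-46838 - 13841)/(-5876 + (j*L(-5))*13) = (-46838 - 13841)/(-5876 + (9*(-1))*13) = -60679/(-5876 - 9*13) = -60679/(-5876 - 117) = -60679/(-5993) = -60679*(-1/5993) = 60679/5993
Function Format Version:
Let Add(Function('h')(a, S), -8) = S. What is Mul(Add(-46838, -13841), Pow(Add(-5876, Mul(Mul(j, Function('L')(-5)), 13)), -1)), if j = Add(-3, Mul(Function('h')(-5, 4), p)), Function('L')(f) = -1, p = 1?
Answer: Rational(60679, 5993) ≈ 10.125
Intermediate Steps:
Function('h')(a, S) = Add(8, S)
j = 9 (j = Add(-3, Mul(Add(8, 4), 1)) = Add(-3, Mul(12, 1)) = Add(-3, 12) = 9)
Mul(Add(-46838, -13841), Pow(Add(-5876, Mul(Mul(j, Function('L')(-5)), 13)), -1)) = Mul(Add(-46838, -13841), Pow(Add(-5876, Mul(Mul(9, -1), 13)), -1)) = Mul(-60679, Pow(Add(-5876, Mul(-9, 13)), -1)) = Mul(-60679, Pow(Add(-5876, -117), -1)) = Mul(-60679, Pow(-5993, -1)) = Mul(-60679, Rational(-1, 5993)) = Rational(60679, 5993)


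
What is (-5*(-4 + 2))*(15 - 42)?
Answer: -270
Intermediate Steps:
(-5*(-4 + 2))*(15 - 42) = -5*(-2)*(-27) = 10*(-27) = -270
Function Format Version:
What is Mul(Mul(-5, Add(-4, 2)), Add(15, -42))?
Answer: -270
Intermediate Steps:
Mul(Mul(-5, Add(-4, 2)), Add(15, -42)) = Mul(Mul(-5, -2), -27) = Mul(10, -27) = -270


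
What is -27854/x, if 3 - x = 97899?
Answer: 13927/48948 ≈ 0.28453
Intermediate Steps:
x = -97896 (x = 3 - 1*97899 = 3 - 97899 = -97896)
-27854/x = -27854/(-97896) = -27854*(-1/97896) = 13927/48948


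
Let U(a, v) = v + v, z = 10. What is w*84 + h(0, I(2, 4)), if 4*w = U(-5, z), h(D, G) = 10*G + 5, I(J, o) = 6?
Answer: 485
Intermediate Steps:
U(a, v) = 2*v
h(D, G) = 5 + 10*G
w = 5 (w = (2*10)/4 = (¼)*20 = 5)
w*84 + h(0, I(2, 4)) = 5*84 + (5 + 10*6) = 420 + (5 + 60) = 420 + 65 = 485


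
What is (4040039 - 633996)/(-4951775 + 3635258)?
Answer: -72469/28011 ≈ -2.5872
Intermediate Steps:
(4040039 - 633996)/(-4951775 + 3635258) = 3406043/(-1316517) = 3406043*(-1/1316517) = -72469/28011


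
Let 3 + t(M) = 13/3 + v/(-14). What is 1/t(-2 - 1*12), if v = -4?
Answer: 21/34 ≈ 0.61765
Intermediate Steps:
t(M) = 34/21 (t(M) = -3 + (13/3 - 4/(-14)) = -3 + (13*(1/3) - 4*(-1/14)) = -3 + (13/3 + 2/7) = -3 + 97/21 = 34/21)
1/t(-2 - 1*12) = 1/(34/21) = 21/34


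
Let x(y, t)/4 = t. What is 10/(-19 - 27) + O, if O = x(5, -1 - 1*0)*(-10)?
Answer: 915/23 ≈ 39.783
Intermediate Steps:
x(y, t) = 4*t
O = 40 (O = (4*(-1 - 1*0))*(-10) = (4*(-1 + 0))*(-10) = (4*(-1))*(-10) = -4*(-10) = 40)
10/(-19 - 27) + O = 10/(-19 - 27) + 40 = 10/(-46) + 40 = -1/46*10 + 40 = -5/23 + 40 = 915/23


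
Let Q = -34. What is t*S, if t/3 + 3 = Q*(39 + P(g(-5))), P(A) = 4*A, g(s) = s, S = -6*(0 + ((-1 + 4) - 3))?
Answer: 0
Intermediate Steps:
S = 0 (S = -6*(0 + (3 - 3)) = -6*(0 + 0) = -6*0 = 0)
t = -1947 (t = -9 + 3*(-34*(39 + 4*(-5))) = -9 + 3*(-34*(39 - 20)) = -9 + 3*(-34*19) = -9 + 3*(-646) = -9 - 1938 = -1947)
t*S = -1947*0 = 0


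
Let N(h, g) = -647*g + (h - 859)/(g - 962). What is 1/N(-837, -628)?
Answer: 15/6094756 ≈ 2.4611e-6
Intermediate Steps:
N(h, g) = -647*g + (-859 + h)/(-962 + g)
1/N(-837, -628) = 1/((-859 - 837 - 647*(-628)**2 + 622414*(-628))/(-962 - 628)) = 1/((-859 - 837 - 647*394384 - 390875992)/(-1590)) = 1/(-(-859 - 837 - 255166448 - 390875992)/1590) = 1/(-1/1590*(-646044136)) = 1/(6094756/15) = 15/6094756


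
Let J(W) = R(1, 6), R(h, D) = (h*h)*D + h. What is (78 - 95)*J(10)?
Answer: -119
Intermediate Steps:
R(h, D) = h + D*h² (R(h, D) = h²*D + h = D*h² + h = h + D*h²)
J(W) = 7 (J(W) = 1*(1 + 6*1) = 1*(1 + 6) = 1*7 = 7)
(78 - 95)*J(10) = (78 - 95)*7 = -17*7 = -119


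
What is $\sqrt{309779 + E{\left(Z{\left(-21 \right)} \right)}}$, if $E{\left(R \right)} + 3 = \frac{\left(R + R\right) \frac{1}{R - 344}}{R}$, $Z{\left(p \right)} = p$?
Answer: $\frac{\sqrt{41269906870}}{365} \approx 556.58$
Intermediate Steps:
$E{\left(R \right)} = -3 + \frac{2}{-344 + R}$ ($E{\left(R \right)} = -3 + \frac{\left(R + R\right) \frac{1}{R - 344}}{R} = -3 + \frac{2 R \frac{1}{-344 + R}}{R} = -3 + \frac{2}{-344 + R}$)
$\sqrt{309779 + E{\left(Z{\left(-21 \right)} \right)}} = \sqrt{309779 + \frac{1034 - -63}{-344 - 21}} = \sqrt{309779 + \frac{1034 + 63}{-365}} = \sqrt{309779 - \frac{1097}{365}} = \sqrt{\frac{113068238}{365}} = \frac{\sqrt{41269906870}}{365}$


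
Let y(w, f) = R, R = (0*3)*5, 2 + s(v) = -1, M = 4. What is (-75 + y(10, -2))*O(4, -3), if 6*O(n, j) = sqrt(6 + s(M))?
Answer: -25*sqrt(3)/2 ≈ -21.651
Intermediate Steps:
s(v) = -3 (s(v) = -2 - 1 = -3)
R = 0 (R = 0*5 = 0)
y(w, f) = 0
O(n, j) = sqrt(3)/6 (O(n, j) = sqrt(6 - 3)/6 = sqrt(3)/6)
(-75 + y(10, -2))*O(4, -3) = (-75 + 0)*(sqrt(3)/6) = -25*sqrt(3)/2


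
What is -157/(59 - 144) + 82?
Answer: 7127/85 ≈ 83.847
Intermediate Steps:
-157/(59 - 144) + 82 = -157/(-85) + 82 = -157*(-1/85) + 82 = 157/85 + 82 = 7127/85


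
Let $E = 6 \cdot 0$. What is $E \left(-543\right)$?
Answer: $0$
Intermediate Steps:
$E = 0$
$E \left(-543\right) = 0 \left(-543\right) = 0$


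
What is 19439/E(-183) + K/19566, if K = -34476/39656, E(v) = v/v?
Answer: 1256908397539/64659108 ≈ 19439.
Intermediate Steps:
E(v) = 1
K = -8619/9914 (K = -34476*1/39656 = -8619/9914 ≈ -0.86938)
19439/E(-183) + K/19566 = 19439/1 - 8619/9914/19566 = 19439*1 - 8619/9914*1/19566 = 19439 - 2873/64659108 = 1256908397539/64659108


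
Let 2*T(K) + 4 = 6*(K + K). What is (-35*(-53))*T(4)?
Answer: 40810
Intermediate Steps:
T(K) = -2 + 6*K (T(K) = -2 + (6*(K + K))/2 = -2 + (6*(2*K))/2 = -2 + (12*K)/2 = -2 + 6*K)
(-35*(-53))*T(4) = (-35*(-53))*(-2 + 6*4) = 1855*(-2 + 24) = 1855*22 = 40810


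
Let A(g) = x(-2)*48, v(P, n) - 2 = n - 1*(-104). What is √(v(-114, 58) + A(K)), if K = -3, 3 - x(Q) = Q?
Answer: 2*√101 ≈ 20.100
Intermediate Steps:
v(P, n) = 106 + n (v(P, n) = 2 + (n - 1*(-104)) = 2 + (n + 104) = 2 + (104 + n) = 106 + n)
x(Q) = 3 - Q
A(g) = 240 (A(g) = (3 - 1*(-2))*48 = (3 + 2)*48 = 5*48 = 240)
√(v(-114, 58) + A(K)) = √((106 + 58) + 240) = √(164 + 240) = √404 = 2*√101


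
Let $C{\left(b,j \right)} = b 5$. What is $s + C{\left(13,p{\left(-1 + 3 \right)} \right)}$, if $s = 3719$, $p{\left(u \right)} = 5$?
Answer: $3784$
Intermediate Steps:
$C{\left(b,j \right)} = 5 b$
$s + C{\left(13,p{\left(-1 + 3 \right)} \right)} = 3719 + 5 \cdot 13 = 3719 + 65 = 3784$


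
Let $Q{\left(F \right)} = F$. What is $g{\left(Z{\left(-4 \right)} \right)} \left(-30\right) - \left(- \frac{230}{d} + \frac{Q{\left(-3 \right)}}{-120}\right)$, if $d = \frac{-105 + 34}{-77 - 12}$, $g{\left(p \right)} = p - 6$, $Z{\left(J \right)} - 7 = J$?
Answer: $\frac{1074329}{2840} \approx 378.28$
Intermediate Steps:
$Z{\left(J \right)} = 7 + J$
$g{\left(p \right)} = -6 + p$ ($g{\left(p \right)} = p - 6 = -6 + p$)
$d = \frac{71}{89}$ ($d = - \frac{71}{-89} = \left(-71\right) \left(- \frac{1}{89}\right) = \frac{71}{89} \approx 0.79775$)
$g{\left(Z{\left(-4 \right)} \right)} \left(-30\right) - \left(- \frac{230}{d} + \frac{Q{\left(-3 \right)}}{-120}\right) = \left(-6 + \left(7 - 4\right)\right) \left(-30\right) - \left(- \frac{230}{\frac{71}{89}} - \frac{3}{-120}\right) = \left(-6 + 3\right) \left(-30\right) - \left(\left(-230\right) \frac{89}{71} - - \frac{1}{40}\right) = \left(-3\right) \left(-30\right) - \left(- \frac{20470}{71} + \frac{1}{40}\right) = 90 - - \frac{818729}{2840} = 90 + \frac{818729}{2840} = \frac{1074329}{2840}$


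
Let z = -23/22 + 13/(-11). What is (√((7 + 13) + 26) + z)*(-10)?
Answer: 245/11 - 10*√46 ≈ -45.551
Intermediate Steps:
z = -49/22 (z = -23*1/22 + 13*(-1/11) = -23/22 - 13/11 = -49/22 ≈ -2.2273)
(√((7 + 13) + 26) + z)*(-10) = (√((7 + 13) + 26) - 49/22)*(-10) = (√(20 + 26) - 49/22)*(-10) = (√46 - 49/22)*(-10) = (-49/22 + √46)*(-10) = 245/11 - 10*√46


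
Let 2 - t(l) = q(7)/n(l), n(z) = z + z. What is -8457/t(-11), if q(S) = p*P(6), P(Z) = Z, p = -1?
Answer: -93027/19 ≈ -4896.2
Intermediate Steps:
n(z) = 2*z
q(S) = -6 (q(S) = -1*6 = -6)
t(l) = 2 + 3/l (t(l) = 2 - (-6)/(2*l) = 2 - (-6)*1/(2*l) = 2 - (-3)/l = 2 + 3/l)
-8457/t(-11) = -8457/(2 + 3/(-11)) = -8457/(2 + 3*(-1/11)) = -8457/(2 - 3/11) = -8457/19/11 = -8457*11/19 = -93027/19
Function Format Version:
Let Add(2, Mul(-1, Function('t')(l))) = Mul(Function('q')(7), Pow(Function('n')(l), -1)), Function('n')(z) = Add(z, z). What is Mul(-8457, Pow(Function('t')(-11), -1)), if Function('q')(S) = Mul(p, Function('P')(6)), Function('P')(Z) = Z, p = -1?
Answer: Rational(-93027, 19) ≈ -4896.2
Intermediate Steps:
Function('n')(z) = Mul(2, z)
Function('q')(S) = -6 (Function('q')(S) = Mul(-1, 6) = -6)
Function('t')(l) = Add(2, Mul(3, Pow(l, -1))) (Function('t')(l) = Add(2, Mul(-1, Mul(-6, Pow(Mul(2, l), -1)))) = Add(2, Mul(-1, Mul(-6, Mul(Rational(1, 2), Pow(l, -1))))) = Add(2, Mul(-1, Mul(-3, Pow(l, -1)))) = Add(2, Mul(3, Pow(l, -1))))
Mul(-8457, Pow(Function('t')(-11), -1)) = Mul(-8457, Pow(Add(2, Mul(3, Pow(-11, -1))), -1)) = Mul(-8457, Pow(Add(2, Mul(3, Rational(-1, 11))), -1)) = Mul(-8457, Pow(Add(2, Rational(-3, 11)), -1)) = Mul(-8457, Pow(Rational(19, 11), -1)) = Mul(-8457, Rational(11, 19)) = Rational(-93027, 19)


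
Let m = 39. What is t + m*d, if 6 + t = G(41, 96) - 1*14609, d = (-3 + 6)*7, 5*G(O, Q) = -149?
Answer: -69129/5 ≈ -13826.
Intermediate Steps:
G(O, Q) = -149/5 (G(O, Q) = (⅕)*(-149) = -149/5)
d = 21 (d = 3*7 = 21)
t = -73224/5 (t = -6 + (-149/5 - 1*14609) = -6 + (-149/5 - 14609) = -6 - 73194/5 = -73224/5 ≈ -14645.)
t + m*d = -73224/5 + 39*21 = -73224/5 + 819 = -69129/5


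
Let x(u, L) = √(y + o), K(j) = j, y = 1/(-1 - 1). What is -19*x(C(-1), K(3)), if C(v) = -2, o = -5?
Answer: -19*I*√22/2 ≈ -44.559*I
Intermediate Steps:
y = -½ (y = 1/(-2) = -½ ≈ -0.50000)
x(u, L) = I*√22/2 (x(u, L) = √(-½ - 5) = √(-11/2) = I*√22/2)
-19*x(C(-1), K(3)) = -19*I*√22/2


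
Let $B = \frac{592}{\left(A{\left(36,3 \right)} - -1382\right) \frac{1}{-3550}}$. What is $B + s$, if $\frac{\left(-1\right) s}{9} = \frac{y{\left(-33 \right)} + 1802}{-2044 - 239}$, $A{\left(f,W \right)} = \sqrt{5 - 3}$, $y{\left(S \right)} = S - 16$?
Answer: $- \frac{1100106321701}{726725321} + \frac{1050800 \sqrt{2}}{954961} \approx -1512.2$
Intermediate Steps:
$y{\left(S \right)} = -16 + S$ ($y{\left(S \right)} = S - 16 = -16 + S$)
$A{\left(f,W \right)} = \sqrt{2}$
$s = \frac{5259}{761}$ ($s = - 9 \frac{\left(-16 - 33\right) + 1802}{-2044 - 239} = - 9 \frac{-49 + 1802}{-2283} = - 9 \cdot 1753 \left(- \frac{1}{2283}\right) = \left(-9\right) \left(- \frac{1753}{2283}\right) = \frac{5259}{761} \approx 6.9106$)
$B = \frac{592}{- \frac{691}{1775} - \frac{\sqrt{2}}{3550}}$ ($B = \frac{592}{\left(\sqrt{2} - -1382\right) \frac{1}{-3550}} = \frac{592}{\left(\sqrt{2} + 1382\right) \left(- \frac{1}{3550}\right)} = \frac{592}{\left(1382 + \sqrt{2}\right) \left(- \frac{1}{3550}\right)} = \frac{592}{- \frac{691}{1775} - \frac{\sqrt{2}}{3550}} \approx -1519.1$)
$B + s = \left(- \frac{1452205600}{954961} + \frac{1050800 \sqrt{2}}{954961}\right) + \frac{5259}{761} = - \frac{1100106321701}{726725321} + \frac{1050800 \sqrt{2}}{954961}$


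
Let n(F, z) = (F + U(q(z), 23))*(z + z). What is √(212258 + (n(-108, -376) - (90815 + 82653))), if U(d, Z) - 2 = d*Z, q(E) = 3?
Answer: √66614 ≈ 258.10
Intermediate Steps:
U(d, Z) = 2 + Z*d (U(d, Z) = 2 + d*Z = 2 + Z*d)
n(F, z) = 2*z*(71 + F) (n(F, z) = (F + (2 + 23*3))*(z + z) = (F + (2 + 69))*(2*z) = (F + 71)*(2*z) = (71 + F)*(2*z) = 2*z*(71 + F))
√(212258 + (n(-108, -376) - (90815 + 82653))) = √(212258 + (2*(-376)*(71 - 108) - (90815 + 82653))) = √(212258 + (2*(-376)*(-37) - 1*173468)) = √(212258 + (27824 - 173468)) = √(212258 - 145644) = √66614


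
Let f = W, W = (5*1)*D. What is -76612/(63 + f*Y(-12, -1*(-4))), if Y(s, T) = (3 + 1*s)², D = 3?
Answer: -38306/639 ≈ -59.947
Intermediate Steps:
W = 15 (W = (5*1)*3 = 5*3 = 15)
Y(s, T) = (3 + s)²
f = 15
-76612/(63 + f*Y(-12, -1*(-4))) = -76612/(63 + 15*(3 - 12)²) = -76612/(63 + 15*(-9)²) = -76612/(63 + 15*81) = -76612/(63 + 1215) = -76612/1278 = -76612*1/1278 = -38306/639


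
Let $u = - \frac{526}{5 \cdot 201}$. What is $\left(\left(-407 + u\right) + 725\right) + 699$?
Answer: $\frac{1021559}{1005} \approx 1016.5$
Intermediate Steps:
$u = - \frac{526}{1005} \approx -0.52338$
$\left(\left(-407 + u\right) + 725\right) + 699 = \left(\left(-407 - \frac{526}{1005}\right) + 725\right) + 699 = \left(- \frac{409561}{1005} + 725\right) + 699 = \frac{319064}{1005} + 699 = \frac{1021559}{1005}$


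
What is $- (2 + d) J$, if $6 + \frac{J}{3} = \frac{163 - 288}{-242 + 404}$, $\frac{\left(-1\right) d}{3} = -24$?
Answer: $\frac{40589}{27} \approx 1503.3$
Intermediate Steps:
$d = 72$ ($d = \left(-3\right) \left(-24\right) = 72$)
$J = - \frac{1097}{54}$ ($J = -18 + 3 \frac{163 - 288}{-242 + 404} = -18 + 3 \left(- \frac{125}{162}\right) = -18 - \frac{125}{54} = - \frac{1097}{54} \approx -20.315$)
$- (2 + d) J = - (2 + 72) \left(- \frac{1097}{54}\right) = \left(-1\right) 74 \left(- \frac{1097}{54}\right) = \left(-74\right) \left(- \frac{1097}{54}\right) = \frac{40589}{27}$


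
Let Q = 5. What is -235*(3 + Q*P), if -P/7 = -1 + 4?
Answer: 23970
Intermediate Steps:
P = -21 (P = -7*(-1 + 4) = -7*3 = -21)
-235*(3 + Q*P) = -235*(3 + 5*(-21)) = -235*(3 - 105) = -235*(-102) = 23970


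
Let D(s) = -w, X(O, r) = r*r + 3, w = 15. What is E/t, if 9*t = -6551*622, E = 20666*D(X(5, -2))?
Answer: 1394955/2037361 ≈ 0.68469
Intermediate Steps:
X(O, r) = 3 + r**2 (X(O, r) = r**2 + 3 = 3 + r**2)
D(s) = -15 (D(s) = -1*15 = -15)
E = -309990 (E = 20666*(-15) = -309990)
t = -4074722/9 (t = (-6551*622)/9 = (1/9)*(-4074722) = -4074722/9 ≈ -4.5275e+5)
E/t = -309990/(-4074722/9) = -309990*(-9/4074722) = 1394955/2037361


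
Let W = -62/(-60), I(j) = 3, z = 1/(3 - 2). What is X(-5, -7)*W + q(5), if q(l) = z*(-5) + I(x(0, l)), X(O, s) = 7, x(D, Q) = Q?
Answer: 157/30 ≈ 5.2333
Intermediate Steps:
z = 1 (z = 1/1 = 1)
W = 31/30 (W = -62*(-1/60) = 31/30 ≈ 1.0333)
q(l) = -2 (q(l) = 1*(-5) + 3 = -5 + 3 = -2)
X(-5, -7)*W + q(5) = 7*(31/30) - 2 = 217/30 - 2 = 157/30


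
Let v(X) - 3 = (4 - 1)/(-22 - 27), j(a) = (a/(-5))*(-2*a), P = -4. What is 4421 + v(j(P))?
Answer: 216773/49 ≈ 4423.9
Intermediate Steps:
j(a) = 2*a²/5 (j(a) = (a*(-⅕))*(-2*a) = (-a/5)*(-2*a) = 2*a²/5)
v(X) = 144/49 (v(X) = 3 + (4 - 1)/(-22 - 27) = 3 + 3/(-49) = 3 + 3*(-1/49) = 3 - 3/49 = 144/49)
4421 + v(j(P)) = 4421 + 144/49 = 216773/49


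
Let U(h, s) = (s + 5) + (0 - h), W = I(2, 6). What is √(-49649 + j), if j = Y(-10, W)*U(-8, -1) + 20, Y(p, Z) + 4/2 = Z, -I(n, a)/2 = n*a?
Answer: 3*I*√5549 ≈ 223.47*I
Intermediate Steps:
I(n, a) = -2*a*n (I(n, a) = -2*n*a = -2*a*n)
W = -24 (W = -2*6*2 = -24)
U(h, s) = 5 + s - h (U(h, s) = (5 + s) - h = 5 + s - h)
Y(p, Z) = -2 + Z
j = -292 (j = (-2 - 24)*(5 - 1 - 1*(-8)) + 20 = -26*(5 - 1 + 8) + 20 = -26*12 + 20 = -312 + 20 = -292)
√(-49649 + j) = √(-49649 - 292) = √(-49941) = 3*I*√5549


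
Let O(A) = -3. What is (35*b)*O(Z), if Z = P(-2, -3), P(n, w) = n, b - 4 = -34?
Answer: 3150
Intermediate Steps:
b = -30 (b = 4 - 34 = -30)
Z = -2
(35*b)*O(Z) = (35*(-30))*(-3) = -1050*(-3) = 3150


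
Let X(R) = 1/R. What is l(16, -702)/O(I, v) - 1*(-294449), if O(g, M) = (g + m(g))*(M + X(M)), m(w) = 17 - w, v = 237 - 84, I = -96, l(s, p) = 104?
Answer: 3446526013/11705 ≈ 2.9445e+5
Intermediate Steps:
v = 153
O(g, M) = 17*M + 17/M (O(g, M) = (g + (17 - g))*(M + 1/M) = 17*(M + 1/M) = 17*M + 17/M)
l(16, -702)/O(I, v) - 1*(-294449) = 104/(17*153 + 17/153) - 1*(-294449) = 104/(2601 + 17*(1/153)) + 294449 = 104/(2601 + ⅑) + 294449 = 104/(23410/9) + 294449 = 104*(9/23410) + 294449 = 468/11705 + 294449 = 3446526013/11705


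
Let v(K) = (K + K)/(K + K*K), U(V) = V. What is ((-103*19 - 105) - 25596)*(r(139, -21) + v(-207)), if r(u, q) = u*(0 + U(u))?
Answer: -55041134796/103 ≈ -5.3438e+8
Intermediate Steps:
r(u, q) = u² (r(u, q) = u*(0 + u) = u*u = u²)
v(K) = 2*K/(K + K²) (v(K) = (2*K)/(K + K²) = 2*K/(K + K²))
((-103*19 - 105) - 25596)*(r(139, -21) + v(-207)) = ((-103*19 - 105) - 25596)*(139² + 2/(1 - 207)) = ((-1957 - 105) - 25596)*(19321 + 2/(-206)) = (-2062 - 25596)*(19321 + 2*(-1/206)) = -27658*(19321 - 1/103) = -27658*1990062/103 = -55041134796/103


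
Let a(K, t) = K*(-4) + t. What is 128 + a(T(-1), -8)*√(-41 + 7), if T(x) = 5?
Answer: 128 - 28*I*√34 ≈ 128.0 - 163.27*I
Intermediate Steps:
a(K, t) = t - 4*K (a(K, t) = -4*K + t = t - 4*K)
128 + a(T(-1), -8)*√(-41 + 7) = 128 + (-8 - 4*5)*√(-41 + 7) = 128 + (-8 - 20)*√(-34) = 128 - 28*I*√34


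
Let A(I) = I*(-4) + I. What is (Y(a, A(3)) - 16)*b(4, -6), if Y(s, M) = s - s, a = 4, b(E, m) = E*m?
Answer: 384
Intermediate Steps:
A(I) = -3*I (A(I) = -4*I + I = -3*I)
Y(s, M) = 0
(Y(a, A(3)) - 16)*b(4, -6) = (0 - 16)*(4*(-6)) = -16*(-24) = 384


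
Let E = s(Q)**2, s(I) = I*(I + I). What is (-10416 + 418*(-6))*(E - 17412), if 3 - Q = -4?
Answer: 100910592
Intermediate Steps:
Q = 7 (Q = 3 - 1*(-4) = 3 + 4 = 7)
s(I) = 2*I**2 (s(I) = I*(2*I) = 2*I**2)
E = 9604 (E = (2*7**2)**2 = (2*49)**2 = 98**2 = 9604)
(-10416 + 418*(-6))*(E - 17412) = (-10416 + 418*(-6))*(9604 - 17412) = (-10416 - 2508)*(-7808) = -12924*(-7808) = 100910592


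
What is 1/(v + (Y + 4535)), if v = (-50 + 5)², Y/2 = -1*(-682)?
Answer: 1/7924 ≈ 0.00012620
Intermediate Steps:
Y = 1364 (Y = 2*(-1*(-682)) = 2*682 = 1364)
v = 2025 (v = (-45)² = 2025)
1/(v + (Y + 4535)) = 1/(2025 + (1364 + 4535)) = 1/(2025 + 5899) = 1/7924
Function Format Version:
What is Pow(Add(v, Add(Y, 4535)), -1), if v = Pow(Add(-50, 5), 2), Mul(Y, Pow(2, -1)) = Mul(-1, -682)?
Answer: Rational(1, 7924) ≈ 0.00012620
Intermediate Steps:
Y = 1364 (Y = Mul(2, Mul(-1, -682)) = Mul(2, 682) = 1364)
v = 2025 (v = Pow(-45, 2) = 2025)
Pow(Add(v, Add(Y, 4535)), -1) = Pow(Add(2025, Add(1364, 4535)), -1) = Pow(Add(2025, 5899), -1) = Pow(7924, -1) = Rational(1, 7924)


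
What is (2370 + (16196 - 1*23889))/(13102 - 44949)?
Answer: 5323/31847 ≈ 0.16714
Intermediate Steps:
(2370 + (16196 - 1*23889))/(13102 - 44949) = (2370 + (16196 - 23889))/(-31847) = (2370 - 7693)*(-1/31847) = -5323*(-1/31847) = 5323/31847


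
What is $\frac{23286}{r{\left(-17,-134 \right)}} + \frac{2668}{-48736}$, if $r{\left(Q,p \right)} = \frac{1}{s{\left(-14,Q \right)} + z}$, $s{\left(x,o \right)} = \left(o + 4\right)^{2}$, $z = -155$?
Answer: $\frac{3972032069}{12184} \approx 3.26 \cdot 10^{5}$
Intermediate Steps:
$s{\left(x,o \right)} = \left(4 + o\right)^{2}$
$r{\left(Q,p \right)} = \frac{1}{-155 + \left(4 + Q\right)^{2}}$ ($r{\left(Q,p \right)} = \frac{1}{\left(4 + Q\right)^{2} - 155} = \frac{1}{-155 + \left(4 + Q\right)^{2}}$)
$\frac{23286}{r{\left(-17,-134 \right)}} + \frac{2668}{-48736} = \frac{23286}{\frac{1}{-155 + \left(4 - 17\right)^{2}}} + \frac{2668}{-48736} = \frac{23286}{\frac{1}{-155 + \left(-13\right)^{2}}} + 2668 \left(- \frac{1}{48736}\right) = \frac{23286}{\frac{1}{-155 + 169}} - \frac{667}{12184} = \frac{23286}{\frac{1}{14}} - \frac{667}{12184} = 23286 \frac{1}{\frac{1}{14}} - \frac{667}{12184} = 23286 \cdot 14 - \frac{667}{12184} = 326004 - \frac{667}{12184} = \frac{3972032069}{12184}$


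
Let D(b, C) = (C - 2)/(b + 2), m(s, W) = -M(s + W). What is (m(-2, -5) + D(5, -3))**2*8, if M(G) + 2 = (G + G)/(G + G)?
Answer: 32/49 ≈ 0.65306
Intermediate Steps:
M(G) = -1 (M(G) = -2 + (G + G)/(G + G) = -2 + (2*G)/((2*G)) = -2 + (2*G)*(1/(2*G)) = -2 + 1 = -1)
m(s, W) = 1 (m(s, W) = -1*(-1) = 1)
D(b, C) = (-2 + C)/(2 + b)
(m(-2, -5) + D(5, -3))**2*8 = (1 + (-2 - 3)/(2 + 5))**2*8 = (1 - 5/7)**2*8 = (2/7)**2*8 = (4/49)*8 = 32/49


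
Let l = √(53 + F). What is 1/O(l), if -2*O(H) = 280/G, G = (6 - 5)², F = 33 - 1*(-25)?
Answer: -1/140 ≈ -0.0071429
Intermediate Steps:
F = 58 (F = 33 + 25 = 58)
l = √111 (l = √(53 + 58) = √111 ≈ 10.536)
G = 1 (G = 1² = 1)
O(H) = -140 (O(H) = -140/1 = -140)
1/O(l) = 1/(-140) = -1/140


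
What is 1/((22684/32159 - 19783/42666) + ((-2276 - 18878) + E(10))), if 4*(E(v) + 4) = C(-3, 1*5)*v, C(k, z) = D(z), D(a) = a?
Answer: -686047947/14506661046265 ≈ -4.7292e-5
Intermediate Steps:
C(k, z) = z
E(v) = -4 + 5*v/4 (E(v) = -4 + ((1*5)*v)/4 = -4 + (5*v)/4 = -4 + 5*v/4)
1/((22684/32159 - 19783/42666) + ((-2276 - 18878) + E(10))) = 1/((22684/32159 - 19783/42666) + ((-2276 - 18878) + (-4 + (5/4)*10))) = 1/((22684*(1/32159) - 19783*1/42666) + (-21154 + (-4 + 25/2))) = 1/((22684/32159 - 19783/42666) + (-21154 + 17/2)) = 1/(331634047/1372095894 - 42291/2) = 1/(-14506661046265/686047947) = -686047947/14506661046265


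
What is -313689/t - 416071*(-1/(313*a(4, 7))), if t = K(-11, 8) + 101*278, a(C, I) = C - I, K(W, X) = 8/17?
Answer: -203612252221/448216626 ≈ -454.27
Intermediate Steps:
K(W, X) = 8/17 (K(W, X) = 8*(1/17) = 8/17)
t = 477334/17 (t = 8/17 + 101*278 = 8/17 + 28078 = 477334/17 ≈ 28078.)
-313689/t - 416071*(-1/(313*a(4, 7))) = -313689/477334/17 - 416071*(-1/(313*(4 - 1*7))) = -313689*17/477334 - 416071*(-1/(313*(4 - 7))) = -5332713/477334 - 416071/((-3*(-313))) = -5332713/477334 - 416071/939 = -203612252221/448216626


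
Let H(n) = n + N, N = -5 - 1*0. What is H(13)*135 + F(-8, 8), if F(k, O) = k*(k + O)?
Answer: 1080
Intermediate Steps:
F(k, O) = k*(O + k)
N = -5 (N = -5 + 0 = -5)
H(n) = -5 + n (H(n) = n - 5 = -5 + n)
H(13)*135 + F(-8, 8) = (-5 + 13)*135 - 8*(8 - 8) = 8*135 - 8*0 = 1080 + 0 = 1080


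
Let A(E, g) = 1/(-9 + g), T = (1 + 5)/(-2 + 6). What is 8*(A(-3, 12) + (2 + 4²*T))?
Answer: 632/3 ≈ 210.67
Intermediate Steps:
T = 3/2 (T = 6/4 = 6*(¼) = 3/2 ≈ 1.5000)
8*(A(-3, 12) + (2 + 4²*T)) = 8*(1/(-9 + 12) + (2 + 4²*(3/2))) = 8*(1/3 + (2 + 16*(3/2))) = 8*(⅓ + (2 + 24)) = 8*(⅓ + 26) = 8*(79/3) = 632/3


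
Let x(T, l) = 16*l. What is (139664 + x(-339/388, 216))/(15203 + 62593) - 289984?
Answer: -5639863036/19449 ≈ -2.8998e+5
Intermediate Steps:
(139664 + x(-339/388, 216))/(15203 + 62593) - 289984 = (139664 + 16*216)/(15203 + 62593) - 289984 = (139664 + 3456)/77796 - 289984 = 143120*(1/77796) - 289984 = 35780/19449 - 289984 = -5639863036/19449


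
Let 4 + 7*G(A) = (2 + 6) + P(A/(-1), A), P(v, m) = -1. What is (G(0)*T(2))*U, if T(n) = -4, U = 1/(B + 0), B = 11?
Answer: -12/77 ≈ -0.15584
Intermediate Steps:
U = 1/11 (U = 1/(11 + 0) = 1/11 ≈ 0.090909)
G(A) = 3/7 (G(A) = -4/7 + ((2 + 6) - 1)/7 = -4/7 + (8 - 1)/7 = -4/7 + (1/7)*7 = -4/7 + 1 = 3/7)
(G(0)*T(2))*U = ((3/7)*(-4))*(1/11) = -12/7*1/11 = -12/77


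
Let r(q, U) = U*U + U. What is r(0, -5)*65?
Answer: 1300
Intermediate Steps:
r(q, U) = U + U**2 (r(q, U) = U**2 + U = U + U**2)
r(0, -5)*65 = -5*(1 - 5)*65 = -5*(-4)*65 = 20*65 = 1300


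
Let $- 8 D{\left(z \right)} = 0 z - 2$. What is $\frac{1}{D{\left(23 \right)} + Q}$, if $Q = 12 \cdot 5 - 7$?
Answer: $\frac{4}{213} \approx 0.018779$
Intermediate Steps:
$D{\left(z \right)} = \frac{1}{4}$ ($D{\left(z \right)} = - \frac{0 z - 2}{8} = - \frac{0 - 2}{8} = \left(- \frac{1}{8}\right) \left(-2\right) = \frac{1}{4}$)
$Q = 53$ ($Q = 60 - 7 = 53$)
$\frac{1}{D{\left(23 \right)} + Q} = \frac{1}{\frac{1}{4} + 53} = \frac{1}{\frac{213}{4}} = \frac{4}{213}$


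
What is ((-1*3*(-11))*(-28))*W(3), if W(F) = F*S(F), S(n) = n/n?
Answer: -2772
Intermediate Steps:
S(n) = 1
W(F) = F (W(F) = F*1 = F)
((-1*3*(-11))*(-28))*W(3) = ((-1*3*(-11))*(-28))*3 = (-3*(-11)*(-28))*3 = (33*(-28))*3 = -924*3 = -2772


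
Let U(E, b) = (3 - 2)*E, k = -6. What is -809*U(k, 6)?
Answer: 4854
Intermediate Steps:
U(E, b) = E (U(E, b) = 1*E = E)
-809*U(k, 6) = -809*(-6) = 4854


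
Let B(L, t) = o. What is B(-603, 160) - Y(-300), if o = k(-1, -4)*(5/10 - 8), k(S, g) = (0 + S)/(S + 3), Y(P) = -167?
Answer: 683/4 ≈ 170.75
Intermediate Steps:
k(S, g) = S/(3 + S)
o = 15/4 (o = (-1/(3 - 1))*(5/10 - 8) = (-1/2)*(5*(⅒) - 8) = (-1*½)*(½ - 8) = -½*(-15/2) = 15/4 ≈ 3.7500)
B(L, t) = 15/4
B(-603, 160) - Y(-300) = 15/4 - 1*(-167) = 15/4 + 167 = 683/4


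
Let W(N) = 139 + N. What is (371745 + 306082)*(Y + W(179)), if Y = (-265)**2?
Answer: 47815950061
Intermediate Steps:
Y = 70225
(371745 + 306082)*(Y + W(179)) = (371745 + 306082)*(70225 + (139 + 179)) = 677827*(70225 + 318) = 677827*70543 = 47815950061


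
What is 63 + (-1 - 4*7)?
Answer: 34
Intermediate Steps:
63 + (-1 - 4*7) = 63 + (-1 - 28) = 63 - 29 = 34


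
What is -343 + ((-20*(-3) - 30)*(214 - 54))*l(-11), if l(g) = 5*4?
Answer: 95657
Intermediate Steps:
l(g) = 20
-343 + ((-20*(-3) - 30)*(214 - 54))*l(-11) = -343 + ((-20*(-3) - 30)*(214 - 54))*20 = -343 + ((60 - 30)*160)*20 = -343 + (30*160)*20 = -343 + 4800*20 = -343 + 96000 = 95657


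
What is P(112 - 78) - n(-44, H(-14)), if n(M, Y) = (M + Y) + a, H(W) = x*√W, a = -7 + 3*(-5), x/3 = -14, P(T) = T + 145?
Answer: 245 + 42*I*√14 ≈ 245.0 + 157.15*I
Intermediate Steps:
P(T) = 145 + T
x = -42 (x = 3*(-14) = -42)
a = -22 (a = -7 - 15 = -22)
H(W) = -42*√W
n(M, Y) = -22 + M + Y (n(M, Y) = (M + Y) - 22 = -22 + M + Y)
P(112 - 78) - n(-44, H(-14)) = (145 + (112 - 78)) - (-22 - 44 - 42*I*√14) = (145 + 34) - (-22 - 44 - 42*I*√14) = 179 - (-22 - 44 - 42*I*√14) = 179 - (-66 - 42*I*√14) = 179 + (66 + 42*I*√14) = 245 + 42*I*√14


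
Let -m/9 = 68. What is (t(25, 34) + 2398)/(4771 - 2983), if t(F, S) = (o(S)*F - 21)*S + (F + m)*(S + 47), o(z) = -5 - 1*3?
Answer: -52663/1788 ≈ -29.454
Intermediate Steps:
m = -612 (m = -9*68 = -612)
o(z) = -8 (o(z) = -5 - 3 = -8)
t(F, S) = S*(-21 - 8*F) + (-612 + F)*(47 + S) (t(F, S) = (-8*F - 21)*S + (F - 612)*(S + 47) = (-21 - 8*F)*S + (-612 + F)*(47 + S) = S*(-21 - 8*F) + (-612 + F)*(47 + S))
(t(25, 34) + 2398)/(4771 - 2983) = ((-28764 - 633*34 + 47*25 - 7*25*34) + 2398)/(4771 - 2983) = ((-28764 - 21522 + 1175 - 5950) + 2398)/1788 = (-55061 + 2398)*(1/1788) = -52663*1/1788 = -52663/1788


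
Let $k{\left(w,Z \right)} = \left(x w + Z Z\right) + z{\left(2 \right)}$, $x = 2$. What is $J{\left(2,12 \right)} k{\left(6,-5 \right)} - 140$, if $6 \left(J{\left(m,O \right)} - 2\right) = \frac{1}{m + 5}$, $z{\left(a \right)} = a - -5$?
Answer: $- \frac{1070}{21} \approx -50.952$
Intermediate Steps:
$z{\left(a \right)} = 5 + a$ ($z{\left(a \right)} = a + 5 = 5 + a$)
$J{\left(m,O \right)} = 2 + \frac{1}{6 \left(5 + m\right)}$ ($J{\left(m,O \right)} = 2 + \frac{1}{6 \left(m + 5\right)} = 2 + \frac{1}{6 \left(5 + m\right)}$)
$k{\left(w,Z \right)} = 7 + Z^{2} + 2 w$ ($k{\left(w,Z \right)} = \left(2 w + Z Z\right) + \left(5 + 2\right) = \left(2 w + Z^{2}\right) + 7 = \left(Z^{2} + 2 w\right) + 7 = 7 + Z^{2} + 2 w$)
$J{\left(2,12 \right)} k{\left(6,-5 \right)} - 140 = \frac{61 + 12 \cdot 2}{6 \left(5 + 2\right)} \left(7 + \left(-5\right)^{2} + 2 \cdot 6\right) - 140 = \frac{61 + 24}{6 \cdot 7} \left(7 + 25 + 12\right) - 140 = \frac{1}{6} \cdot \frac{1}{7} \cdot 85 \cdot 44 - 140 = \frac{85}{42} \cdot 44 - 140 = \frac{1870}{21} - 140 = - \frac{1070}{21}$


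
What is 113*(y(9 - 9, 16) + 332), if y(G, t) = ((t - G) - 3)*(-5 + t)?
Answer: 53675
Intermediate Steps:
y(G, t) = (-5 + t)*(-3 + t - G) (y(G, t) = (-3 + t - G)*(-5 + t) = (-5 + t)*(-3 + t - G))
113*(y(9 - 9, 16) + 332) = 113*((15 + 16² - 8*16 + 5*(9 - 9) - 1*(9 - 9)*16) + 332) = 113*((15 + 256 - 128 + 5*0 - 1*0*16) + 332) = 113*((15 + 256 - 128 + 0 + 0) + 332) = 113*(143 + 332) = 113*475 = 53675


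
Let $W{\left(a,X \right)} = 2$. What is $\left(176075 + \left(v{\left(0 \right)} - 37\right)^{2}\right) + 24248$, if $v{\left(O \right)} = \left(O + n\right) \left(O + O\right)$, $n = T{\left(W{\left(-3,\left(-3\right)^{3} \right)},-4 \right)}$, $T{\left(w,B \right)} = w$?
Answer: $201692$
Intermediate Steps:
$n = 2$
$v{\left(O \right)} = 2 O \left(2 + O\right)$ ($v{\left(O \right)} = \left(O + 2\right) \left(O + O\right) = \left(2 + O\right) 2 O = 2 O \left(2 + O\right)$)
$\left(176075 + \left(v{\left(0 \right)} - 37\right)^{2}\right) + 24248 = \left(176075 + \left(2 \cdot 0 \left(2 + 0\right) - 37\right)^{2}\right) + 24248 = \left(176075 + \left(2 \cdot 0 \cdot 2 - 37\right)^{2}\right) + 24248 = \left(176075 + \left(0 - 37\right)^{2}\right) + 24248 = \left(176075 + \left(-37\right)^{2}\right) + 24248 = \left(176075 + 1369\right) + 24248 = 177444 + 24248 = 201692$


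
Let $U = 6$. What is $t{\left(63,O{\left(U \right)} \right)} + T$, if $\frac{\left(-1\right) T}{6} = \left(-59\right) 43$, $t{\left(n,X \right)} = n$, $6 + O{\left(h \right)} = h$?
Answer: $15285$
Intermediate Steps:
$O{\left(h \right)} = -6 + h$
$T = 15222$ ($T = - 6 \left(\left(-59\right) 43\right) = \left(-6\right) \left(-2537\right) = 15222$)
$t{\left(63,O{\left(U \right)} \right)} + T = 63 + 15222 = 15285$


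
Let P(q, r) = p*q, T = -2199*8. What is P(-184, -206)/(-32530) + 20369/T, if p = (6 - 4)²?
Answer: -324827929/286133880 ≈ -1.1352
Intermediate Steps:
T = -17592
p = 4 (p = 2² = 4)
P(q, r) = 4*q
P(-184, -206)/(-32530) + 20369/T = (4*(-184))/(-32530) + 20369/(-17592) = -736*(-1/32530) + 20369*(-1/17592) = 368/16265 - 20369/17592 = -324827929/286133880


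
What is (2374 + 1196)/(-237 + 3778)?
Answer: 3570/3541 ≈ 1.0082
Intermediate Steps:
(2374 + 1196)/(-237 + 3778) = 3570/3541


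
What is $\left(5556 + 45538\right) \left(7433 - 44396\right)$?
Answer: $-1888587522$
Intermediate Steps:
$\left(5556 + 45538\right) \left(7433 - 44396\right) = 51094 \left(-36963\right) = -1888587522$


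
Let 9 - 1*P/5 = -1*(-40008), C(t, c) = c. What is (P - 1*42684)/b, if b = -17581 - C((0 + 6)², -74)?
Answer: 5919/427 ≈ 13.862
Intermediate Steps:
P = -199995 (P = 45 - (-5)*(-40008) = 45 - 5*40008 = 45 - 200040 = -199995)
b = -17507 (b = -17581 - 1*(-74) = -17581 + 74 = -17507)
(P - 1*42684)/b = (-199995 - 1*42684)/(-17507) = (-199995 - 42684)*(-1/17507) = -242679*(-1/17507) = 5919/427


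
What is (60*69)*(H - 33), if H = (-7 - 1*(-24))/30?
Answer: -134274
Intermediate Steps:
H = 17/30 (H = (-7 + 24)*(1/30) = 17*(1/30) = 17/30 ≈ 0.56667)
(60*69)*(H - 33) = (60*69)*(17/30 - 33) = 4140*(-973/30) = -134274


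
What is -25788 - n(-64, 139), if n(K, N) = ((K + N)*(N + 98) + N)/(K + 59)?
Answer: -111026/5 ≈ -22205.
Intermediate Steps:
n(K, N) = (N + (98 + N)*(K + N))/(59 + K) (n(K, N) = ((K + N)*(98 + N) + N)/(59 + K) = ((98 + N)*(K + N) + N)/(59 + K) = (N + (98 + N)*(K + N))/(59 + K))
-25788 - n(-64, 139) = -25788 - (139² + 98*(-64) + 99*139 - 64*139)/(59 - 64) = -25788 - (19321 - 6272 + 13761 - 8896)/(-5) = -25788 - (-1)*17914/5 = -25788 - 1*(-17914/5) = -25788 + 17914/5 = -111026/5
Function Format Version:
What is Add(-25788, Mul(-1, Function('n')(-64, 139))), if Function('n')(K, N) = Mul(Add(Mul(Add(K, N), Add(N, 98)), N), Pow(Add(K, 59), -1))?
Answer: Rational(-111026, 5) ≈ -22205.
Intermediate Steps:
Function('n')(K, N) = Mul(Pow(Add(59, K), -1), Add(N, Mul(Add(98, N), Add(K, N)))) (Function('n')(K, N) = Mul(Add(Mul(Add(K, N), Add(98, N)), N), Pow(Add(59, K), -1)) = Mul(Add(Mul(Add(98, N), Add(K, N)), N), Pow(Add(59, K), -1)) = Mul(Add(N, Mul(Add(98, N), Add(K, N))), Pow(Add(59, K), -1)) = Mul(Pow(Add(59, K), -1), Add(N, Mul(Add(98, N), Add(K, N)))))
Add(-25788, Mul(-1, Function('n')(-64, 139))) = Add(-25788, Mul(-1, Mul(Pow(Add(59, -64), -1), Add(Pow(139, 2), Mul(98, -64), Mul(99, 139), Mul(-64, 139))))) = Add(-25788, Mul(-1, Mul(Pow(-5, -1), Add(19321, -6272, 13761, -8896)))) = Add(-25788, Mul(-1, Mul(Rational(-1, 5), 17914))) = Add(-25788, Mul(-1, Rational(-17914, 5))) = Add(-25788, Rational(17914, 5)) = Rational(-111026, 5)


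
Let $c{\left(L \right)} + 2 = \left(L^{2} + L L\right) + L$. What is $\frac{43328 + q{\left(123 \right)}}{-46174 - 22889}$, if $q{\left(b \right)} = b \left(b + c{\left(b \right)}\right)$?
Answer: $- \frac{3795074}{69063} \approx -54.951$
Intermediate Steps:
$c{\left(L \right)} = -2 + L + 2 L^{2}$ ($c{\left(L \right)} = -2 + \left(\left(L^{2} + L L\right) + L\right) = -2 + \left(\left(L^{2} + L^{2}\right) + L\right) = -2 + \left(2 L^{2} + L\right) = -2 + \left(L + 2 L^{2}\right) = -2 + L + 2 L^{2}$)
$q{\left(b \right)} = b \left(-2 + 2 b + 2 b^{2}\right)$ ($q{\left(b \right)} = b \left(b + \left(-2 + b + 2 b^{2}\right)\right) = b \left(-2 + 2 b + 2 b^{2}\right)$)
$\frac{43328 + q{\left(123 \right)}}{-46174 - 22889} = \frac{43328 + 2 \cdot 123 \left(-1 + 123 + 123^{2}\right)}{-46174 - 22889} = \frac{43328 + 2 \cdot 123 \left(-1 + 123 + 15129\right)}{-69063} = \left(43328 + 2 \cdot 123 \cdot 15251\right) \left(- \frac{1}{69063}\right) = \left(43328 + 3751746\right) \left(- \frac{1}{69063}\right) = 3795074 \left(- \frac{1}{69063}\right) = - \frac{3795074}{69063}$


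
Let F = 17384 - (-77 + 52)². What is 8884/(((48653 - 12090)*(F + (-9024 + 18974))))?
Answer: 8884/976561167 ≈ 9.0972e-6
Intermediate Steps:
F = 16759 (F = 17384 - 1*(-25)² = 17384 - 1*625 = 17384 - 625 = 16759)
8884/(((48653 - 12090)*(F + (-9024 + 18974)))) = 8884/(((48653 - 12090)*(16759 + (-9024 + 18974)))) = 8884/((36563*(16759 + 9950))) = 8884/((36563*26709)) = 8884/976561167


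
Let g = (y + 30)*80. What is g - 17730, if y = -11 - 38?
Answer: -19250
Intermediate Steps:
y = -49
g = -1520 (g = (-49 + 30)*80 = -19*80 = -1520)
g - 17730 = -1520 - 17730 = -19250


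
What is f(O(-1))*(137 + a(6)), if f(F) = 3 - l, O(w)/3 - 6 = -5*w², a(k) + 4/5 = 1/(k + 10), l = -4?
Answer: 76307/80 ≈ 953.84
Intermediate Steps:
a(k) = -⅘ + 1/(10 + k) (a(k) = -⅘ + 1/(k + 10) = -⅘ + 1/(10 + k))
O(w) = 18 - 15*w² (O(w) = 18 + 3*(-5*w²) = 18 - 15*w²)
f(F) = 7 (f(F) = 3 - 1*(-4) = 3 + 4 = 7)
f(O(-1))*(137 + a(6)) = 7*(137 + (-35 - 4*6)/(5*(10 + 6))) = 7*(137 + (⅕)*(-35 - 24)/16) = 7*(137 + (⅕)*(1/16)*(-59)) = 7*(137 - 59/80) = 7*(10901/80) = 76307/80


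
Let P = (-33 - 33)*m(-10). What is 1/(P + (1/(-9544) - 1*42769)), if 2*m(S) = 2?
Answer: -9544/408817241 ≈ -2.3345e-5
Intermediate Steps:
m(S) = 1 (m(S) = (1/2)*2 = 1)
P = -66 (P = (-33 - 33)*1 = -66*1 = -66)
1/(P + (1/(-9544) - 1*42769)) = 1/(-66 + (1/(-9544) - 1*42769)) = 1/(-66 + (-1/9544 - 42769)) = 1/(-66 - 408187337/9544) = 1/(-408817241/9544) = -9544/408817241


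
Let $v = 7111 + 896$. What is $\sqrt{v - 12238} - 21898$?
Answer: $-21898 + i \sqrt{4231} \approx -21898.0 + 65.046 i$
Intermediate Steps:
$v = 8007$
$\sqrt{v - 12238} - 21898 = \sqrt{8007 - 12238} - 21898 = \sqrt{-4231} - 21898 = i \sqrt{4231} - 21898 = -21898 + i \sqrt{4231}$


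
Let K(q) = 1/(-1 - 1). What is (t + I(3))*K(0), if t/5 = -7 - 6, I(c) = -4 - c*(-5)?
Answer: 27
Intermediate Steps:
K(q) = -1/2 (K(q) = 1/(-2) = -1/2)
I(c) = -4 + 5*c (I(c) = -4 - (-5)*c = -4 + 5*c)
t = -65 (t = 5*(-7 - 6) = 5*(-13) = -65)
(t + I(3))*K(0) = (-65 + (-4 + 5*3))*(-1/2) = (-65 + (-4 + 15))*(-1/2) = (-65 + 11)*(-1/2) = -54*(-1/2) = 27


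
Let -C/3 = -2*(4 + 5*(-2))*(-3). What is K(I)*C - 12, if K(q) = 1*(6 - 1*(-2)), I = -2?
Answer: 852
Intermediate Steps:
C = 108 (C = -3*(-2*(4 + 5*(-2)))*(-3) = -3*(-2*(4 - 10))*(-3) = -3*(-2*(-6))*(-3) = -36*(-3) = -3*(-36) = 108)
K(q) = 8 (K(q) = 1*(6 + 2) = 1*8 = 8)
K(I)*C - 12 = 8*108 - 12 = 864 - 12 = 852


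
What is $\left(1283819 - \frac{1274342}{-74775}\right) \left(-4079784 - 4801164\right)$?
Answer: $- \frac{284186902231781172}{24925} \approx -1.1402 \cdot 10^{13}$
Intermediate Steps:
$\left(1283819 - \frac{1274342}{-74775}\right) \left(-4079784 - 4801164\right) = \left(1283819 - - \frac{1274342}{74775}\right) \left(-8880948\right) = \left(1283819 + \frac{1274342}{74775}\right) \left(-8880948\right) = \frac{95998840067}{74775} \left(-8880948\right) = - \frac{284186902231781172}{24925}$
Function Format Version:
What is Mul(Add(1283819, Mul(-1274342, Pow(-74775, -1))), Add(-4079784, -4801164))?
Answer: Rational(-284186902231781172, 24925) ≈ -1.1402e+13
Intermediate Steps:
Mul(Add(1283819, Mul(-1274342, Pow(-74775, -1))), Add(-4079784, -4801164)) = Mul(Add(1283819, Mul(-1274342, Rational(-1, 74775))), -8880948) = Mul(Add(1283819, Rational(1274342, 74775)), -8880948) = Mul(Rational(95998840067, 74775), -8880948) = Rational(-284186902231781172, 24925)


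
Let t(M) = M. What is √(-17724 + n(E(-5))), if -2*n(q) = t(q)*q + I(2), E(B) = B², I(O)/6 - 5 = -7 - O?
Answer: I*√72098/2 ≈ 134.26*I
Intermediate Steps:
I(O) = -12 - 6*O (I(O) = 30 + 6*(-7 - O) = 30 + (-42 - 6*O) = -12 - 6*O)
n(q) = 12 - q²/2 (n(q) = -(q*q + (-12 - 6*2))/2 = -(q² + (-12 - 12))/2 = -(q² - 24)/2 = -(-24 + q²)/2 = 12 - q²/2)
√(-17724 + n(E(-5))) = √(-17724 + (12 - ((-5)²)²/2)) = √(-17724 + (12 - ½*25²)) = √(-17724 + (12 - ½*625)) = √(-17724 + (12 - 625/2)) = √(-17724 - 601/2) = √(-36049/2) = I*√72098/2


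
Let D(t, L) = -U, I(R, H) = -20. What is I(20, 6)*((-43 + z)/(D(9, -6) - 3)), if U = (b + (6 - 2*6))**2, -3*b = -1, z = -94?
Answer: -6165/79 ≈ -78.038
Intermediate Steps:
b = 1/3 (b = -1/3*(-1) = 1/3 ≈ 0.33333)
U = 289/9 (U = (1/3 + (6 - 2*6))**2 = (1/3 + (6 - 12))**2 = (1/3 - 6)**2 = (-17/3)**2 = 289/9 ≈ 32.111)
D(t, L) = -289/9 (D(t, L) = -1*289/9 = -289/9)
I(20, 6)*((-43 + z)/(D(9, -6) - 3)) = -20*(-43 - 94)/(-289/9 - 3) = -(-2740)/(-316/9) = -(-2740)*(-9)/316 = -20*1233/316 = -6165/79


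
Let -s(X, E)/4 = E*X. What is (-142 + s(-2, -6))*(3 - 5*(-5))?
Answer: -5320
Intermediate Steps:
s(X, E) = -4*E*X
(-142 + s(-2, -6))*(3 - 5*(-5)) = (-142 - 4*(-6)*(-2))*(3 - 5*(-5)) = (-142 - 48)*(3 + 25) = -190*28 = -5320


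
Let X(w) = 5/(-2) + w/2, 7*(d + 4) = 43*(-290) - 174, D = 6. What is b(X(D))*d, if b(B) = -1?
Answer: 12672/7 ≈ 1810.3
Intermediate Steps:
d = -12672/7 (d = -4 + (43*(-290) - 174)/7 = -4 + (-12470 - 174)/7 = -4 + (1/7)*(-12644) = -4 - 12644/7 = -12672/7 ≈ -1810.3)
X(w) = -5/2 + w/2 (X(w) = 5*(-1/2) + w*(1/2) = -5/2 + w/2)
b(X(D))*d = -1*(-12672/7) = 12672/7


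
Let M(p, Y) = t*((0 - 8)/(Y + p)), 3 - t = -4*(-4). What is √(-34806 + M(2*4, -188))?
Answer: 2*I*√1957870/15 ≈ 186.57*I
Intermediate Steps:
t = -13 (t = 3 - (-4)*(-4) = 3 - 1*16 = 3 - 16 = -13)
M(p, Y) = 104/(Y + p) (M(p, Y) = -13*(0 - 8)/(Y + p) = -(-104)/(Y + p) = 104/(Y + p))
√(-34806 + M(2*4, -188)) = √(-34806 + 104/(-188 + 2*4)) = √(-34806 + 104/(-188 + 8)) = √(-34806 + 104/(-180)) = √(-34806 + 104*(-1/180)) = √(-34806 - 26/45) = √(-1566296/45) = 2*I*√1957870/15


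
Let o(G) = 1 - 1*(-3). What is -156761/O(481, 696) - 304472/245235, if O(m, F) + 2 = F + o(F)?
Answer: -38655805291/171174030 ≈ -225.83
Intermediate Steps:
o(G) = 4 (o(G) = 1 + 3 = 4)
O(m, F) = 2 + F (O(m, F) = -2 + (F + 4) = -2 + (4 + F) = 2 + F)
-156761/O(481, 696) - 304472/245235 = -156761/(2 + 696) - 304472/245235 = -156761/698 - 304472*1/245235 = -156761*1/698 - 304472/245235 = -156761/698 - 304472/245235 = -38655805291/171174030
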